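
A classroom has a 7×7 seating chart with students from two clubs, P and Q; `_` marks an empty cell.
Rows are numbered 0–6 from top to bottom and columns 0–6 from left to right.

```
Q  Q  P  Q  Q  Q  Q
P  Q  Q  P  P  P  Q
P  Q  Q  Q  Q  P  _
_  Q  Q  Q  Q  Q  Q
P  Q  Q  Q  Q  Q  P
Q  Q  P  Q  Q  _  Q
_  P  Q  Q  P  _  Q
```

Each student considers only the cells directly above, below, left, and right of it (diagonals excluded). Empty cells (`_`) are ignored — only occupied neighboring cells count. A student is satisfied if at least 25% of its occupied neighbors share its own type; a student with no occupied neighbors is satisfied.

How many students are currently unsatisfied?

6

(0,0)Q 1/2 ✓
(0,1)Q 2/3 ✓
(0,2)P 0/3 ✗
(0,3)Q 1/3 ✓
(0,4)Q 2/3 ✓
(0,5)Q 2/3 ✓
(0,6)Q 2/2 ✓
(1,0)P 1/3 ✓
(1,1)Q 3/4 ✓
(1,2)Q 2/4 ✓
(1,3)P 1/4 ✓
(1,4)P 2/4 ✓
(1,5)P 2/4 ✓
(1,6)Q 1/2 ✓
(2,0)P 1/2 ✓
(2,1)Q 3/4 ✓
(2,2)Q 4/4 ✓
(2,3)Q 3/4 ✓
(2,4)Q 2/4 ✓
(2,5)P 1/3 ✓
(3,1)Q 3/3 ✓
(3,2)Q 4/4 ✓
(3,3)Q 4/4 ✓
(3,4)Q 4/4 ✓
(3,5)Q 3/4 ✓
(3,6)Q 1/2 ✓
(4,0)P 0/2 ✗
(4,1)Q 3/4 ✓
(4,2)Q 3/4 ✓
(4,3)Q 4/4 ✓
(4,4)Q 4/4 ✓
(4,5)Q 2/3 ✓
(4,6)P 0/3 ✗
(5,0)Q 1/2 ✓
(5,1)Q 2/4 ✓
(5,2)P 0/4 ✗
(5,3)Q 3/4 ✓
(5,4)Q 2/3 ✓
(5,6)Q 1/2 ✓
(6,1)P 0/2 ✗
(6,2)Q 1/3 ✓
(6,3)Q 2/3 ✓
(6,4)P 0/2 ✗
(6,6)Q 1/1 ✓
Unsatisfied: (0,2), (4,0), (4,6), (5,2), (6,1), (6,4) — 6 in total.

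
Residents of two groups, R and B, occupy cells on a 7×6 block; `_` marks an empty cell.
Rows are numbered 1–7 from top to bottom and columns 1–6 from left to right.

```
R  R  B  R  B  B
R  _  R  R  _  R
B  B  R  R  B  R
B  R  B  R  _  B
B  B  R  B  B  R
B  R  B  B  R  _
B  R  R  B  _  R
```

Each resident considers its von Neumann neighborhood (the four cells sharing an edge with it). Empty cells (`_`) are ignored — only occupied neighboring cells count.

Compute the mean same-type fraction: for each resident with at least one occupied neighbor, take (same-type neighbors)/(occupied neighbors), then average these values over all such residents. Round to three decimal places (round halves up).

0.419

Row 1: (1,1)R 2/2 · (1,2)R 1/2 · (1,3)B 0/3 · (1,4)R 1/3 · (1,5)B 1/2 · (1,6)B 1/2
Row 2: (2,1)R 1/2 · (2,3)R 2/3 · (2,4)R 3/3 · (2,6)R 1/2
Row 3: (3,1)B 2/3 · (3,2)B 1/3 · (3,3)R 2/4 · (3,4)R 3/4 · (3,5)B 0/2 · (3,6)R 1/3
Row 4: (4,1)B 2/3 · (4,2)R 0/4 · (4,3)B 0/4 · (4,4)R 1/3 · (4,6)B 0/2
Row 5: (5,1)B 3/3 · (5,2)B 1/4 · (5,3)R 0/4 · (5,4)B 2/4 · (5,5)B 1/3 · (5,6)R 0/2
Row 6: (6,1)B 2/3 · (6,2)R 1/4 · (6,3)B 1/4 · (6,4)B 3/4 · (6,5)R 0/2
Row 7: (7,1)B 1/2 · (7,2)R 2/3 · (7,3)R 1/3 · (7,4)B 1/2 · (7,6)R — no occupied neighbors
Sum over 36 residents: 2/2 + 1/2 + 0/3 + 1/3 + 1/2 + 1/2 + 1/2 + 2/3 + 3/3 + 1/2 + 2/3 + 1/3 + 2/4 + 3/4 + 0/2 + 1/3 + 2/3 + 0/4 + 0/4 + 1/3 + 0/2 + 3/3 + 1/4 + 0/4 + 2/4 + 1/3 + 0/2 + 2/3 + 1/4 + 1/4 + 3/4 + 0/2 + 1/2 + 2/3 + 1/3 + 1/2 = 181/12; mean = 181/12 ÷ 36 = 181/432 = 0.418981… → 0.419.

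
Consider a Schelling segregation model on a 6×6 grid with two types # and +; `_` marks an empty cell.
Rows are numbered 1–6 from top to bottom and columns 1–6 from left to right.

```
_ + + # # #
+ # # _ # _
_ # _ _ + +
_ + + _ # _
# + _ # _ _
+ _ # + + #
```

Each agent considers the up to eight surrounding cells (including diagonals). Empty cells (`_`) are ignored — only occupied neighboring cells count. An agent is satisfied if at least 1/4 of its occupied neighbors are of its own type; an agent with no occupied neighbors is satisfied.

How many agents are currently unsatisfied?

2

Row 1: (1,2)+ 2/4 satisfied · (1,3)+ 1/4 satisfied · (1,4)# 3/4 satisfied · (1,5)# 3/3 satisfied · (1,6)# 2/2 satisfied
Row 2: (2,1)+ 1/3 satisfied · (2,2)# 2/5 satisfied · (2,3)# 3/5 satisfied · (2,5)# 3/5 satisfied
Row 3: (3,2)# 2/5 satisfied · (3,5)+ 1/3 satisfied · (3,6)+ 1/3 satisfied
Row 4: (4,2)+ 2/4 satisfied · (4,3)+ 2/4 satisfied · (4,5)# 1/3 satisfied
Row 5: (5,1)# 0/3 not · (5,2)+ 3/5 satisfied · (5,4)# 2/5 satisfied
Row 6: (6,1)+ 1/2 satisfied · (6,3)# 1/3 satisfied · (6,4)+ 1/3 satisfied · (6,5)+ 1/3 satisfied · (6,6)# 0/1 not
Unsatisfied: (5,1), (6,6) — 2 in total.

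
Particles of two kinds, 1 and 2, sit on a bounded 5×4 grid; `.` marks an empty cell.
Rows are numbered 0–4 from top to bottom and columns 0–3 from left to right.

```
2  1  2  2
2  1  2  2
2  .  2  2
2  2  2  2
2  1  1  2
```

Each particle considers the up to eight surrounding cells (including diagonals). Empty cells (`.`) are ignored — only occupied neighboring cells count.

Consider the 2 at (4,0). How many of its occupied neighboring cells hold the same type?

Occupied neighbors of (4,0): (3,0)=2, (3,1)=2, (4,1)=1.
Same type (2): 2 of 3.

2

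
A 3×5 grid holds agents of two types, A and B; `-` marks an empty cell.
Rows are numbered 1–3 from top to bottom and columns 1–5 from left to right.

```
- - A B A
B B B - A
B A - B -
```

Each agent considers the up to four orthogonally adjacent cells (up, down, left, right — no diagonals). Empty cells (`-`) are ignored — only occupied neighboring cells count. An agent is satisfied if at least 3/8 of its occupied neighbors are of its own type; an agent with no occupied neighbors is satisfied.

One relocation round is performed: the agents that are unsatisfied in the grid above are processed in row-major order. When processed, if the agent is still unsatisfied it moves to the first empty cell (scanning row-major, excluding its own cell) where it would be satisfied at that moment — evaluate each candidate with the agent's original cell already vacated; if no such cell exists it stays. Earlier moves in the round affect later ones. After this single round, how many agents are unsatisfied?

Initially unsatisfied (in order): (1,3), (1,4), (3,2).
  (1,3) → (3,5).
  (1,4) → (1,1).
  (3,2) → (1,4).
Resulting grid:
B - - A A
B B B - A
B - - B A
Unsatisfied now: (3,4).

1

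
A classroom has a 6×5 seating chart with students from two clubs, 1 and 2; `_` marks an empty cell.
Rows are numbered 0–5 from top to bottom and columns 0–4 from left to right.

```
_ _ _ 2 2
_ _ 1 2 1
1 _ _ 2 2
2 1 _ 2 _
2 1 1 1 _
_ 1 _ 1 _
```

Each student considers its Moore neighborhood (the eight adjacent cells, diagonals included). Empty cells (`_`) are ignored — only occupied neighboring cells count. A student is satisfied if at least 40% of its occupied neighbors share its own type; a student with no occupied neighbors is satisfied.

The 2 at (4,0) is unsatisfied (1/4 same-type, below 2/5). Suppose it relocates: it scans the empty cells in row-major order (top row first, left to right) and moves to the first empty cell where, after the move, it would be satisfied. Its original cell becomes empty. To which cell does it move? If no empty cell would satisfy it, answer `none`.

Vacating (4,0). Empty cells in order:
  (0,0): 0/0 same-type → satisfied — stop here.

(0,0)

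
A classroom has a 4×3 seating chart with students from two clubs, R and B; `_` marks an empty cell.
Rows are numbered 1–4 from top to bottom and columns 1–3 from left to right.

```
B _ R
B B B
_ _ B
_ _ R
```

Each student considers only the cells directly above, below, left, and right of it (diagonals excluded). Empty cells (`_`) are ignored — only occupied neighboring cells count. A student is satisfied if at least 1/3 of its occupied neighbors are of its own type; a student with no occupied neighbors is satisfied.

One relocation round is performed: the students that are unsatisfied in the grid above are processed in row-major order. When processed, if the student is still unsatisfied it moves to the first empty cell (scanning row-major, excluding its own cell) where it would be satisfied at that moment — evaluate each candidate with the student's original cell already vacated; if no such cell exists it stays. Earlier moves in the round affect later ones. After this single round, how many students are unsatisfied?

0

Initially unsatisfied (in order): (1,3), (4,3).
  (1,3) → (4,1).
  (4,3) → (3,1).
Resulting grid:
B _ _
B B B
R _ B
R _ _
All satisfied now.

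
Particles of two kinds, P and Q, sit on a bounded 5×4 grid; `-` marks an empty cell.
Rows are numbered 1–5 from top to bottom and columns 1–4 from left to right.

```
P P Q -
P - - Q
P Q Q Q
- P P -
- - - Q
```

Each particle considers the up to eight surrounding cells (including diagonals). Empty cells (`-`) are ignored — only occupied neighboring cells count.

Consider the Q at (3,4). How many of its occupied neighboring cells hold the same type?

2

Occupied neighbors of (3,4): (2,4)=Q, (3,3)=Q, (4,3)=P.
Same type (Q): 2 of 3.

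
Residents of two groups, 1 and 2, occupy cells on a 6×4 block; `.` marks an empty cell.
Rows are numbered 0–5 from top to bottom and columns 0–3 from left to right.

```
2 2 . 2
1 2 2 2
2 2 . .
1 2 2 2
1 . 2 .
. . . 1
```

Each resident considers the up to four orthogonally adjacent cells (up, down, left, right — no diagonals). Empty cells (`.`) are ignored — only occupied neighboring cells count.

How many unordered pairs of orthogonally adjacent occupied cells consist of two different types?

5

Scan each occupied cell's neighbors to the right and below so each pair is counted once.
From row 0: 1 unlike of 4 pairs (running 1/4).
From row 1: 2 unlike of 5 pairs (running 3/9).
From row 2: 1 unlike of 3 pairs (running 4/12).
From row 3: 1 unlike of 5 pairs (running 5/17).
Total adjacent occupied pairs: 17; unlike-type pairs: 5.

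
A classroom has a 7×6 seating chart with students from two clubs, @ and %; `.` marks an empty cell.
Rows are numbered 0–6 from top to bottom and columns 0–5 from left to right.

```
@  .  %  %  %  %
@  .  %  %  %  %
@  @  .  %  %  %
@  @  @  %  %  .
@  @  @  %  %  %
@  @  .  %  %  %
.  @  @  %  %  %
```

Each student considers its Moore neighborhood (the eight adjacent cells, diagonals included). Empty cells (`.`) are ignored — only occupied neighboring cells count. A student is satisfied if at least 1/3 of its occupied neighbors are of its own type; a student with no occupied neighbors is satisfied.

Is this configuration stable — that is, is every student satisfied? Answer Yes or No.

Row 0: (0,0)@ 1/1 ok · (0,2)% 3/3 ok · (0,3)% 5/5 ok · (0,4)% 5/5 ok · (0,5)% 3/3 ok
Row 1: (1,0)@ 3/3 ok · (1,2)% 4/5 ok · (1,3)% 7/7 ok · (1,4)% 8/8 ok · (1,5)% 5/5 ok
Row 2: (2,0)@ 4/4 ok · (2,1)@ 5/6 ok · (2,3)% 6/7 ok · (2,4)% 7/7 ok · (2,5)% 4/4 ok
Row 3: (3,0)@ 5/5 ok · (3,1)@ 7/7 ok · (3,2)@ 4/7 ok · (3,3)% 5/7 ok · (3,4)% 7/7 ok
Row 4: (4,0)@ 5/5 ok · (4,1)@ 7/7 ok · (4,2)@ 4/7 ok · (4,3)% 5/7 ok · (4,4)% 7/7 ok · (4,5)% 4/4 ok
Row 5: (5,0)@ 4/4 ok · (5,1)@ 6/6 ok · (5,3)% 5/7 ok · (5,4)% 8/8 ok · (5,5)% 5/5 ok
Row 6: (6,1)@ 3/3 ok · (6,2)@ 2/4 ok · (6,3)% 3/4 ok · (6,4)% 5/5 ok · (6,5)% 3/3 ok
All meet the threshold, so the configuration is stable.

Yes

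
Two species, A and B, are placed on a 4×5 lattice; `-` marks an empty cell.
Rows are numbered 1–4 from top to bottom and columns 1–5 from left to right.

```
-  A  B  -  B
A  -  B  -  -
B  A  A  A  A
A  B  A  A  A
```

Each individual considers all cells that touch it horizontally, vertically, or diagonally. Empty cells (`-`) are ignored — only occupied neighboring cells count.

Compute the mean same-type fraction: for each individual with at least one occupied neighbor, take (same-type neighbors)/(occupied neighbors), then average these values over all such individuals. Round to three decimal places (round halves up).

Row 1: (1,2)A 1/3 · (1,3)B 1/2 · (1,5)B — no occupied neighbors
Row 2: (2,1)A 2/3 · (2,3)B 1/5
Row 3: (3,1)B 1/4 · (3,2)A 4/7 · (3,3)A 4/6 · (3,4)A 5/6 · (3,5)A 3/3
Row 4: (4,1)A 1/3 · (4,2)B 1/5 · (4,3)A 4/5 · (4,4)A 5/5 · (4,5)A 3/3
Sum over 14 individuals: 1/3 + 1/2 + 2/3 + 1/5 + 1/4 + 4/7 + 4/6 + 5/6 + 3/3 + 1/3 + 1/5 + 4/5 + 5/5 + 3/3 = 3509/420; mean = 3509/420 ÷ 14 = 3509/5880 = 0.596768… → 0.597.

0.597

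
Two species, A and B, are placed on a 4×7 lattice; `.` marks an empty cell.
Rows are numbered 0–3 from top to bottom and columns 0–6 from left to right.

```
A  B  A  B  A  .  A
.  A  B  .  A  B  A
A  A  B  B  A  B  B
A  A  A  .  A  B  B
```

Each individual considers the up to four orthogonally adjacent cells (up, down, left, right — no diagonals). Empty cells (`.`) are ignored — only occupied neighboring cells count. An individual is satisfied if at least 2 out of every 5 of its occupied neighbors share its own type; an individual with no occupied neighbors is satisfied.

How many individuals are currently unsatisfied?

(0,0)A 0/1 unhappy
(0,1)B 0/3 unhappy
(0,2)A 0/3 unhappy
(0,3)B 0/2 unhappy
(0,4)A 1/2 ok
(0,6)A 1/1 ok
(1,1)A 1/3 unhappy
(1,2)B 1/3 unhappy
(1,4)A 2/3 ok
(1,5)B 1/3 unhappy
(1,6)A 1/3 unhappy
(2,0)A 2/2 ok
(2,1)A 3/4 ok
(2,2)B 2/4 ok
(2,3)B 1/2 ok
(2,4)A 2/4 ok
(2,5)B 3/4 ok
(2,6)B 2/3 ok
(3,0)A 2/2 ok
(3,1)A 3/3 ok
(3,2)A 1/2 ok
(3,4)A 1/2 ok
(3,5)B 2/3 ok
(3,6)B 2/2 ok
Unsatisfied: (0,0), (0,1), (0,2), (0,3), (1,1), (1,2), (1,5), (1,6) — 8 in total.

8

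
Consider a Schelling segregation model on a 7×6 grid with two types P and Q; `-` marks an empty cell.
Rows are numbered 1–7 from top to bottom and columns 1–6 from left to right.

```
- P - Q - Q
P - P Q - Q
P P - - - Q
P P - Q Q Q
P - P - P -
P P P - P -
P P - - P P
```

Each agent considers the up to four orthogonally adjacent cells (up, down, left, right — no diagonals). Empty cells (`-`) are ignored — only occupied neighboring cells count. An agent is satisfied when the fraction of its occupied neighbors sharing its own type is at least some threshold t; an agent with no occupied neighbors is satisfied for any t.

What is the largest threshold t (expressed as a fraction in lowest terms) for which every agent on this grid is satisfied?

0/1

(1,2)P — no occupied neighbors
(1,4)Q 1/1
(1,6)Q 1/1
(2,1)P 1/1
(2,3)P 0/1
(2,4)Q 1/2
(2,6)Q 2/2
(3,1)P 3/3
(3,2)P 2/2
(3,6)Q 2/2
(4,1)P 3/3
(4,2)P 2/2
(4,4)Q 1/1
(4,5)Q 2/3
(4,6)Q 2/2
(5,1)P 2/2
(5,3)P 1/1
(5,5)P 1/2
(6,1)P 3/3
(6,2)P 3/3
(6,3)P 2/2
(6,5)P 2/2
(7,1)P 2/2
(7,2)P 2/2
(7,5)P 2/2
(7,6)P 1/1
The smallest same-type fraction is 0/1 at (2,3), which reduces to 0/1. Any threshold above that leaves this agent unsatisfied.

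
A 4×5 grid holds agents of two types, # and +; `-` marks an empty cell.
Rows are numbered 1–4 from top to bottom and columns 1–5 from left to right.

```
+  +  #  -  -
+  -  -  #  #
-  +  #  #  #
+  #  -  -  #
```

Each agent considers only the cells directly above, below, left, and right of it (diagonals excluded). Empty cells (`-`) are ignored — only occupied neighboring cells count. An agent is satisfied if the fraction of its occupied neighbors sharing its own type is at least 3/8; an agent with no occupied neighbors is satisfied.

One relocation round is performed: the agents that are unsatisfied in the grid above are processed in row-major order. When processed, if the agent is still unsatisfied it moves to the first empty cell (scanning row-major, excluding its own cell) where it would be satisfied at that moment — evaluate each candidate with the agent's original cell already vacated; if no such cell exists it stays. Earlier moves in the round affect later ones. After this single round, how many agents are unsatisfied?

Initially unsatisfied (in order): (1,3), (3,2), (4,1), (4,2).
  (1,3) → (1,4).
  (3,2) → (1,3).
  (4,1) → (2,2).
  (4,2): now satisfied by earlier moves; stays.
Resulting grid:
+ + + # -
+ + - # #
- - # # #
- # - - #
All satisfied now.

0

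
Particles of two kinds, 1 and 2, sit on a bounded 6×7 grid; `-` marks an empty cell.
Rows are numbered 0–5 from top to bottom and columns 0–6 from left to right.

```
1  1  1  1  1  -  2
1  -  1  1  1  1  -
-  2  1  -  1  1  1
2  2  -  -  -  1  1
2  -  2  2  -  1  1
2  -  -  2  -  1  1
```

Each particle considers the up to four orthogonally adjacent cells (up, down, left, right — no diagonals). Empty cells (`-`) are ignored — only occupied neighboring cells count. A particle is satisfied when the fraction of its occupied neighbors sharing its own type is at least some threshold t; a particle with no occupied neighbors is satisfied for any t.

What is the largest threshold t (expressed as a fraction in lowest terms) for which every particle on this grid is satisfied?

Row 0: (0,0)1 2/2 · (0,1)1 2/2 · (0,2)1 3/3 · (0,3)1 3/3 · (0,4)1 2/2 · (0,6)2 — no occupied neighbors
Row 1: (1,0)1 1/1 · (1,2)1 3/3 · (1,3)1 3/3 · (1,4)1 4/4 · (1,5)1 2/2
Row 2: (2,1)2 1/2 · (2,2)1 1/2 · (2,4)1 2/2 · (2,5)1 4/4 · (2,6)1 2/2
Row 3: (3,0)2 2/2 · (3,1)2 2/2 · (3,5)1 3/3 · (3,6)1 3/3
Row 4: (4,0)2 2/2 · (4,2)2 1/1 · (4,3)2 2/2 · (4,5)1 3/3 · (4,6)1 3/3
Row 5: (5,0)2 1/1 · (5,3)2 1/1 · (5,5)1 2/2 · (5,6)1 2/2
The smallest same-type fraction is 1/2 at (2,1), which reduces to 1/2. Any threshold above that leaves this particle unsatisfied.

1/2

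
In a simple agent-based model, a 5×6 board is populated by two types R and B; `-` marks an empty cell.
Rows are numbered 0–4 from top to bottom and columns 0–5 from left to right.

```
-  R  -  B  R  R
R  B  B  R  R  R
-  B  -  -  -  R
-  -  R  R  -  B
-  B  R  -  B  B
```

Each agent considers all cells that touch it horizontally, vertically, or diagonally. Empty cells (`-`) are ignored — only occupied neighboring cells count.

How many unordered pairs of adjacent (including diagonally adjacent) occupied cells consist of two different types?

Scan each occupied cell's neighbors to the right and below (and the two forward diagonals) so each pair is counted once.
From row 0: 5 unlike of 13 pairs (running 5/13).
From row 1: 3 unlike of 10 pairs (running 8/23).
From row 2: 2 unlike of 2 pairs (running 10/25).
From row 3: 2 unlike of 7 pairs (running 12/32).
From row 4: 1 unlike of 2 pairs (running 13/34).
Total adjacent occupied pairs: 34; unlike-type pairs: 13.

13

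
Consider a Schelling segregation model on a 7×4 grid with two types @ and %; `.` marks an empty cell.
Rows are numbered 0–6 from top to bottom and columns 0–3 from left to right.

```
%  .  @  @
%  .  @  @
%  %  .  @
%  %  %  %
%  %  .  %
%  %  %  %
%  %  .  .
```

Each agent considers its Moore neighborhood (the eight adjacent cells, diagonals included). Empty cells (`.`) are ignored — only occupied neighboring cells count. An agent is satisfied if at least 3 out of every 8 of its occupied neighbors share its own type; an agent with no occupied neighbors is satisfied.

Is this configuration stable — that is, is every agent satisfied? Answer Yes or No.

(0,0)% 1/1 ok
(0,2)@ 3/3 ok
(0,3)@ 3/3 ok
(1,0)% 3/3 ok
(1,2)@ 4/5 ok
(1,3)@ 4/4 ok
(2,0)% 4/4 ok
(2,1)% 5/6 ok
(2,3)@ 2/4 ok
(3,0)% 5/5 ok
(3,1)% 6/6 ok
(3,2)% 5/6 ok
(3,3)% 2/3 ok
(4,0)% 5/5 ok
(4,1)% 7/7 ok
(4,3)% 4/4 ok
(5,0)% 5/5 ok
(5,1)% 6/6 ok
(5,2)% 5/5 ok
(5,3)% 2/2 ok
(6,0)% 3/3 ok
(6,1)% 4/4 ok
All meet the threshold, so the configuration is stable.

Yes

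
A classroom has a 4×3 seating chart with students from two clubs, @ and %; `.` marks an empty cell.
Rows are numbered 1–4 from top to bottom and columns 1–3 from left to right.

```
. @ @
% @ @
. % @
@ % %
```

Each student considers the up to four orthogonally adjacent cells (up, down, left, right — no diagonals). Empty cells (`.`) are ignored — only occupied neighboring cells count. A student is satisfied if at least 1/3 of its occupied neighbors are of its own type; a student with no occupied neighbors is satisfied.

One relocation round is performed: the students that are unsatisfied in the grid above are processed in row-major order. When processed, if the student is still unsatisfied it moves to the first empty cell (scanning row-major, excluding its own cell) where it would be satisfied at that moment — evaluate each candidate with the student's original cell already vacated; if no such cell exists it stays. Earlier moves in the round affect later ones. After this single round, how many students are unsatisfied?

0

Initially unsatisfied (in order): (2,1), (4,1).
  (2,1) → (3,1).
  (4,1) → (1,1).
Resulting grid:
@ @ @
. @ @
% % @
. % %
All satisfied now.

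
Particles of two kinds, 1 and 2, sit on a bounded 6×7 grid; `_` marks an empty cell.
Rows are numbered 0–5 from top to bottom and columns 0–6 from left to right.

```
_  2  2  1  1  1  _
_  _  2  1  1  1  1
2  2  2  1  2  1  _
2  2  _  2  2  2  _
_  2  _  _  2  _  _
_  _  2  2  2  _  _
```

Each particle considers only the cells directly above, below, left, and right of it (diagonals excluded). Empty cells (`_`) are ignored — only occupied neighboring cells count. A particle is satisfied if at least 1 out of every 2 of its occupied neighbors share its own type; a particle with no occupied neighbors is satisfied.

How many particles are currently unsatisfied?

3

(0,1)2 1/1 ok
(0,2)2 2/3 ok
(0,3)1 2/3 ok
(0,4)1 3/3 ok
(0,5)1 2/2 ok
(1,2)2 2/3 ok
(1,3)1 3/4 ok
(1,4)1 3/4 ok
(1,5)1 4/4 ok
(1,6)1 1/1 ok
(2,0)2 2/2 ok
(2,1)2 3/3 ok
(2,2)2 2/3 ok
(2,3)1 1/4 unhappy
(2,4)2 1/4 unhappy
(2,5)1 1/3 unhappy
(3,0)2 2/2 ok
(3,1)2 3/3 ok
(3,3)2 1/2 ok
(3,4)2 4/4 ok
(3,5)2 1/2 ok
(4,1)2 1/1 ok
(4,4)2 2/2 ok
(5,2)2 1/1 ok
(5,3)2 2/2 ok
(5,4)2 2/2 ok
Unsatisfied: (2,3), (2,4), (2,5) — 3 in total.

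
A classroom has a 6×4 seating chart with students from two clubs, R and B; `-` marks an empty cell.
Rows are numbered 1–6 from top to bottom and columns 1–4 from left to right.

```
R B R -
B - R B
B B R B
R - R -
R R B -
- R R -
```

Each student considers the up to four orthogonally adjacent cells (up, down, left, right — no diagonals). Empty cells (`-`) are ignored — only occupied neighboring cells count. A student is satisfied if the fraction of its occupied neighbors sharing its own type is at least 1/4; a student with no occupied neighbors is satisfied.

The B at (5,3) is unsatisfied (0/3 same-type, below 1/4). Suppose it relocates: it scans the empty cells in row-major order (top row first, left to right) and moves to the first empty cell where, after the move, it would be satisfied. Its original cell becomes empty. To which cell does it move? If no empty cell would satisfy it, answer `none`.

(1,4)

Vacating (5,3). Empty cells in order:
  (1,4): 1/2 same-type → satisfied — stop here.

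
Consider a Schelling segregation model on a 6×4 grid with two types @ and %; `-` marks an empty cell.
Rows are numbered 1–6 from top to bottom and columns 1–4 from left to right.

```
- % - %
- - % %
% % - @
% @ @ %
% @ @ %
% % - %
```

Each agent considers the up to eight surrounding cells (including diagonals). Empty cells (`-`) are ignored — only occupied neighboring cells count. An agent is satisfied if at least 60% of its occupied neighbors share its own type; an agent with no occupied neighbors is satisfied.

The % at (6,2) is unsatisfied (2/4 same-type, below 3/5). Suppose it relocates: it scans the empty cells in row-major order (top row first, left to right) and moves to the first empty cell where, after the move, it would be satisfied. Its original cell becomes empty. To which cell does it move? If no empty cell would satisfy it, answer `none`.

Vacating (6,2). Empty cells in order:
  (1,1): 1/1 same-type → satisfied — stop here.

(1,1)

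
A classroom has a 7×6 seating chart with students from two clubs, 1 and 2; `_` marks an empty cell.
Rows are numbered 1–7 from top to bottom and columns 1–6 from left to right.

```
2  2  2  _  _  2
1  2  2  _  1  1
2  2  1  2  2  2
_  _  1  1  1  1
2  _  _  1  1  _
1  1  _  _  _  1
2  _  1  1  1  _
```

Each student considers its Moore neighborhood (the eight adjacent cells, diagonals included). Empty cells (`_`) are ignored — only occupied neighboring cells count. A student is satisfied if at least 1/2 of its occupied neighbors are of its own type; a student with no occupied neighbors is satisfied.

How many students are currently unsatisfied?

11

Row 1: (1,1)2 2/3 ok · (1,2)2 4/5 ok · (1,3)2 3/3 ok · (1,6)2 0/2 unhappy
Row 2: (2,1)1 0/5 unhappy · (2,2)2 6/8 ok · (2,3)2 5/6 ok · (2,5)1 1/5 unhappy · (2,6)1 1/4 unhappy
Row 3: (3,1)2 2/3 ok · (3,2)2 3/6 ok · (3,3)1 2/6 unhappy · (3,4)2 2/7 unhappy · (3,5)2 2/7 unhappy · (3,6)2 1/5 unhappy
Row 4: (4,3)1 3/5 ok · (4,4)1 5/7 ok · (4,5)1 4/7 ok · (4,6)1 2/4 ok
Row 5: (5,1)2 0/2 unhappy · (5,4)1 4/4 ok · (5,5)1 5/5 ok
Row 6: (6,1)1 1/3 unhappy · (6,2)1 2/4 ok · (6,6)1 2/2 ok
Row 7: (7,1)2 0/2 unhappy · (7,3)1 2/2 ok · (7,4)1 2/2 ok · (7,5)1 2/2 ok
Unsatisfied: (1,6), (2,1), (2,5), (2,6), (3,3), (3,4), (3,5), (3,6), (5,1), (6,1), (7,1) — 11 in total.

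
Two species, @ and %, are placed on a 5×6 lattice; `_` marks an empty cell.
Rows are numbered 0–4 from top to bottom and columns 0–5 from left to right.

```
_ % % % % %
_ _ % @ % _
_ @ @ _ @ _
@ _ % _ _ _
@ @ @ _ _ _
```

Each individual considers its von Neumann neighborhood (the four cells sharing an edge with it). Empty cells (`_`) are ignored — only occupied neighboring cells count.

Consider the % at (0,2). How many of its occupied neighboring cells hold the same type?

3

Occupied neighbors of (0,2): (1,2)=%, (0,1)=%, (0,3)=%.
Same type (%): 3 of 3.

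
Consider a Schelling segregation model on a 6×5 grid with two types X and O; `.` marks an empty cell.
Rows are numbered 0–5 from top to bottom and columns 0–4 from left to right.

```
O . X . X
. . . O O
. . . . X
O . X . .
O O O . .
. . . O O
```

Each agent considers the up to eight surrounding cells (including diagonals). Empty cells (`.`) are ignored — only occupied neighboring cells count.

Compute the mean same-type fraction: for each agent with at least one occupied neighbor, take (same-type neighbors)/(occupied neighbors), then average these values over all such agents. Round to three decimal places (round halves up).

(0,0)O — no occupied neighbors
(0,2)X 0/1
(0,4)X 0/2
(1,3)O 1/4
(1,4)O 1/3
(2,4)X 0/2
(3,0)O 2/2
(3,2)X 0/2
(4,0)O 2/2
(4,1)O 3/4
(4,2)O 2/3
(5,3)O 2/2
(5,4)O 1/1
Sum over 12 agents: 0/1 + 0/2 + 1/4 + 1/3 + 0/2 + 2/2 + 0/2 + 2/2 + 3/4 + 2/3 + 2/2 + 1/1 = 6; mean = 6 ÷ 12 = 1/2 = 0.5 → 0.500.

0.500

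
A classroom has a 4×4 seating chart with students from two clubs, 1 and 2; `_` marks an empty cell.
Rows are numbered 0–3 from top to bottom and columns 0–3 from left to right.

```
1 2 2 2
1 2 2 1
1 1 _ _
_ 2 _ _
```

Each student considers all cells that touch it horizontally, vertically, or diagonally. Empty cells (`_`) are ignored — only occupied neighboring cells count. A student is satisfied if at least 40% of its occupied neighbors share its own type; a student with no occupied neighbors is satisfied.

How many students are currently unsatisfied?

(0,0)1 1/3 unhappy
(0,1)2 3/5 ok
(0,2)2 4/5 ok
(0,3)2 2/3 ok
(1,0)1 3/5 ok
(1,1)2 3/7 ok
(1,2)2 4/6 ok
(1,3)1 0/3 unhappy
(2,0)1 2/4 ok
(2,1)1 2/5 ok
(3,1)2 0/2 unhappy
Unsatisfied: (0,0), (1,3), (3,1) — 3 in total.

3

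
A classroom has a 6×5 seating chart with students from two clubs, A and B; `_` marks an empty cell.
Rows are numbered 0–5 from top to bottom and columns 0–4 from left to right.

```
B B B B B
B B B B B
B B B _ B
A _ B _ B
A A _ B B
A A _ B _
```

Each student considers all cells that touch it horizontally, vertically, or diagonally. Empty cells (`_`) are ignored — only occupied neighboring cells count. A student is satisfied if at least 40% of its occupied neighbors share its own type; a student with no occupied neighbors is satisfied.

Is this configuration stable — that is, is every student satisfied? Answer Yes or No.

(0,0)B 3/3 ✓
(0,1)B 5/5 ✓
(0,2)B 5/5 ✓
(0,3)B 5/5 ✓
(0,4)B 3/3 ✓
(1,0)B 5/5 ✓
(1,1)B 8/8 ✓
(1,2)B 7/7 ✓
(1,3)B 7/7 ✓
(1,4)B 4/4 ✓
(2,0)B 3/4 ✓
(2,1)B 6/7 ✓
(2,2)B 5/5 ✓
(2,4)B 3/3 ✓
(3,0)A 2/4 ✓
(3,2)B 3/4 ✓
(3,4)B 3/3 ✓
(4,0)A 4/4 ✓
(4,1)A 4/5 ✓
(4,3)B 4/4 ✓
(4,4)B 3/3 ✓
(5,0)A 3/3 ✓
(5,1)A 3/3 ✓
(5,3)B 2/2 ✓
All meet the threshold, so the configuration is stable.

Yes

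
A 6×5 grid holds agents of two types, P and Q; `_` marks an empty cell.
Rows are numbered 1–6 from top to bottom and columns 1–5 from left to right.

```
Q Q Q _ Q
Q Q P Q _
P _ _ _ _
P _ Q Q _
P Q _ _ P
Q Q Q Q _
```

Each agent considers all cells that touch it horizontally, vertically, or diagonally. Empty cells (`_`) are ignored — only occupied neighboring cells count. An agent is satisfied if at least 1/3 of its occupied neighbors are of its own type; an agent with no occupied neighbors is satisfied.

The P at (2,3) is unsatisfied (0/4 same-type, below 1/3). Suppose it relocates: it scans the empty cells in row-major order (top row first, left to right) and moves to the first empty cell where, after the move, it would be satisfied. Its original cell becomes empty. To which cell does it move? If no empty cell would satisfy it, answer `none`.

Vacating (2,3). Empty cells in order:
  (1,4): 0/3 same-type → still unsatisfied.
  (2,5): 0/2 same-type → still unsatisfied.
  (3,2): 2/5 same-type → satisfied — stop here.

(3,2)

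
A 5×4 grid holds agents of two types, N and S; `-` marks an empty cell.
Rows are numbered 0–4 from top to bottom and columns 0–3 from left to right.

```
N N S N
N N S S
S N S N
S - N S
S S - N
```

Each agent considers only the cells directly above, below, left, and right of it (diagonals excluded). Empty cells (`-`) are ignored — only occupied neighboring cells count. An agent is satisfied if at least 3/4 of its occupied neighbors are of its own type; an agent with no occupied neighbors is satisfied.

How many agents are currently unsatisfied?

12

Row 0: (0,0)N 2/2 satisfied · (0,1)N 2/3 not · (0,2)S 1/3 not · (0,3)N 0/2 not
Row 1: (1,0)N 2/3 not · (1,1)N 3/4 satisfied · (1,2)S 3/4 satisfied · (1,3)S 1/3 not
Row 2: (2,0)S 1/3 not · (2,1)N 1/3 not · (2,2)S 1/4 not · (2,3)N 0/3 not
Row 3: (3,0)S 2/2 satisfied · (3,2)N 0/2 not · (3,3)S 0/3 not
Row 4: (4,0)S 2/2 satisfied · (4,1)S 1/1 satisfied · (4,3)N 0/1 not
Unsatisfied: (0,1), (0,2), (0,3), (1,0), (1,3), (2,0), (2,1), (2,2), (2,3), (3,2), (3,3), (4,3) — 12 in total.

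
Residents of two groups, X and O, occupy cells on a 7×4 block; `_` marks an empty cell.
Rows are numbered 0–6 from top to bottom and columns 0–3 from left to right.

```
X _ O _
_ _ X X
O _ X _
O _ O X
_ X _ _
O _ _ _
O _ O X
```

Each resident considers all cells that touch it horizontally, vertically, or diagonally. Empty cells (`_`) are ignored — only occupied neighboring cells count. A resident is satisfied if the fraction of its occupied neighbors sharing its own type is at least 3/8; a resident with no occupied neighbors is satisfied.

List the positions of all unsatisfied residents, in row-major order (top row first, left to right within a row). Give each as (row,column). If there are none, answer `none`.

(0,0)X 0/0 ok
(0,2)O 0/2 unhappy
(1,2)X 2/3 ok
(1,3)X 2/3 ok
(2,0)O 1/1 ok
(2,2)X 3/4 ok
(3,0)O 1/2 ok
(3,2)O 0/3 unhappy
(3,3)X 1/2 ok
(4,1)X 0/3 unhappy
(5,0)O 1/2 ok
(6,0)O 1/1 ok
(6,2)O 0/1 unhappy
(6,3)X 0/1 unhappy

(0,2), (3,2), (4,1), (6,2), (6,3)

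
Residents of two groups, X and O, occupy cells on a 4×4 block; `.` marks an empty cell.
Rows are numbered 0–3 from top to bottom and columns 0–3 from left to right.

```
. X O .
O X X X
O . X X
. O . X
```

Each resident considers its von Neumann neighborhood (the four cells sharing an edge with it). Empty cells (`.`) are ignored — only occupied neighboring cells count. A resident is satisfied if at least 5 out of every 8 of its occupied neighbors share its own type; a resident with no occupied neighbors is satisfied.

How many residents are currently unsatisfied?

3

(0,1)X 1/2 not
(0,2)O 0/2 not
(1,0)O 1/2 not
(1,1)X 2/3 satisfied
(1,2)X 3/4 satisfied
(1,3)X 2/2 satisfied
(2,0)O 1/1 satisfied
(2,2)X 2/2 satisfied
(2,3)X 3/3 satisfied
(3,1)O 0/0 satisfied
(3,3)X 1/1 satisfied
Unsatisfied: (0,1), (0,2), (1,0) — 3 in total.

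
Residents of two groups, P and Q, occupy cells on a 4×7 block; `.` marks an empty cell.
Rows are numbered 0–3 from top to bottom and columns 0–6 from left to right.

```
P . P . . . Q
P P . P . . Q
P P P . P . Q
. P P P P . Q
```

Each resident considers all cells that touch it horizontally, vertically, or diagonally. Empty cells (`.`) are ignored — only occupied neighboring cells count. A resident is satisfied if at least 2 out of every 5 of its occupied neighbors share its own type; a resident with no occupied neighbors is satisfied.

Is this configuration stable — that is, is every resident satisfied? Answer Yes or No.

Yes

Row 0: (0,0)P 2/2 ok · (0,2)P 2/2 ok · (0,6)Q 1/1 ok
Row 1: (1,0)P 4/4 ok · (1,1)P 6/6 ok · (1,3)P 3/3 ok · (1,6)Q 2/2 ok
Row 2: (2,0)P 4/4 ok · (2,1)P 6/6 ok · (2,2)P 6/6 ok · (2,4)P 3/3 ok · (2,6)Q 2/2 ok
Row 3: (3,1)P 4/4 ok · (3,2)P 4/4 ok · (3,3)P 4/4 ok · (3,4)P 2/2 ok · (3,6)Q 1/1 ok
All meet the threshold, so the configuration is stable.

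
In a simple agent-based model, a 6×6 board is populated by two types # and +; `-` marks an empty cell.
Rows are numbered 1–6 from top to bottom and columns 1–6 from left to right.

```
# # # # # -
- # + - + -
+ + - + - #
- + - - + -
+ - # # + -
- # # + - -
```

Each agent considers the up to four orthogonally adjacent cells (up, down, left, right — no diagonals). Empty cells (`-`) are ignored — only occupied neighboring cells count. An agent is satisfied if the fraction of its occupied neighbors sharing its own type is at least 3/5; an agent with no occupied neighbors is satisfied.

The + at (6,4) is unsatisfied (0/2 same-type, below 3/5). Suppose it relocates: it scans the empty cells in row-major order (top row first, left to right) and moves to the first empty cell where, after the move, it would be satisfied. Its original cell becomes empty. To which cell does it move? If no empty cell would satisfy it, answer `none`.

(2,4)

Vacating (6,4). Empty cells in order:
  (1,6): 0/1 same-type → still unsatisfied.
  (2,1): 1/3 same-type → still unsatisfied.
  (2,4): 3/4 same-type → satisfied — stop here.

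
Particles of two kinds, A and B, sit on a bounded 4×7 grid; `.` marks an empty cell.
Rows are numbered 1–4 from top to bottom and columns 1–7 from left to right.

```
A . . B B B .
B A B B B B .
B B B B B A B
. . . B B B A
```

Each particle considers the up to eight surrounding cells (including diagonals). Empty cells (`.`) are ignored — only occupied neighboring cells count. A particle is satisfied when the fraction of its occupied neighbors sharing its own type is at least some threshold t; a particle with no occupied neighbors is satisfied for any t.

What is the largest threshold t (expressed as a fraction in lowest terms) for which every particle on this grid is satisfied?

1/7

(1,1)A 1/2
(1,4)B 4/4
(1,5)B 5/5
(1,6)B 3/3
(2,1)B 2/4
(2,2)A 1/6
(2,3)B 5/6
(2,4)B 7/7
(2,5)B 7/8
(2,6)B 5/6
(3,1)B 2/3
(3,2)B 4/5
(3,3)B 5/6
(3,4)B 7/7
(3,5)B 7/8
(3,6)A 1/7
(3,7)B 2/4
(4,4)B 4/4
(4,5)B 4/5
(4,6)B 3/5
(4,7)A 1/3
The smallest same-type fraction is 1/7 at (3,6), which reduces to 1/7. Any threshold above that leaves this particle unsatisfied.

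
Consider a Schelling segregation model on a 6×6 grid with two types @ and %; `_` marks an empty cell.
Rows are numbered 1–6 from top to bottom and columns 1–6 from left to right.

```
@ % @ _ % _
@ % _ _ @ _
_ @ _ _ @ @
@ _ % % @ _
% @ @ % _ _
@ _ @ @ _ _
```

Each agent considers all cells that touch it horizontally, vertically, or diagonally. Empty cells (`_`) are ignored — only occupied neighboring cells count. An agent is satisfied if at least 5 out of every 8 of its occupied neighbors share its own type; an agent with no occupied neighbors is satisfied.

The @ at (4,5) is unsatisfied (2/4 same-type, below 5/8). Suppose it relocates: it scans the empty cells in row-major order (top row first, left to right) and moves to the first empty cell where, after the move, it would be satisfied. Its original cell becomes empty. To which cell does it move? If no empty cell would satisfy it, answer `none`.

Vacating (4,5). Empty cells in order:
  (1,4): 2/3 same-type → satisfied — stop here.

(1,4)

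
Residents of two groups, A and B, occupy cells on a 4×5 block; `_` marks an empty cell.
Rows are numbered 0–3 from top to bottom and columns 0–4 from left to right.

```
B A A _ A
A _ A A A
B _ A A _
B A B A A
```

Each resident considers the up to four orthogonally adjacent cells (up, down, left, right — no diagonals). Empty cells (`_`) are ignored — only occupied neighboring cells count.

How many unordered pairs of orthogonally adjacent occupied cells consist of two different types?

7

Scan each occupied cell's neighbors to the right and below so each pair is counted once.
Row 0: B(0,0)–A(0,1)≠ B(0,0)–A(1,0)≠ A(0,1)–A(0,2)= A(0,2)–A(1,2)= A(0,4)–A(1,4)=  → 2/5 unlike.
Row 1: A(1,0)–B(2,0)≠ A(1,2)–A(1,3)= A(1,2)–A(2,2)= A(1,3)–A(1,4)= A(1,3)–A(2,3)=  → 1/5 unlike.
Row 2: B(2,0)–B(3,0)= A(2,2)–A(2,3)= A(2,2)–B(3,2)≠ A(2,3)–A(3,3)=  → 1/4 unlike.
Row 3: B(3,0)–A(3,1)≠ A(3,1)–B(3,2)≠ B(3,2)–A(3,3)≠ A(3,3)–A(3,4)=  → 3/4 unlike.
Total adjacent occupied pairs: 18; unlike-type pairs: 7.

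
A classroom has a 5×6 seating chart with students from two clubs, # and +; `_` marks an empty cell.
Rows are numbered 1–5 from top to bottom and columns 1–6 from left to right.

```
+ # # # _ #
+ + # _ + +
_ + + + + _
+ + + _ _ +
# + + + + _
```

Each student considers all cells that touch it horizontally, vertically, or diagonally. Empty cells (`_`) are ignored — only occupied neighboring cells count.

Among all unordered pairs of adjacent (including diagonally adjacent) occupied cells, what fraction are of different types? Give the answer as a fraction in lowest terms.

Scan each occupied cell's neighbors to the right and below (and the two forward diagonals) so each pair is counted once.
From row 1: 7 unlike of 14 pairs (running 7/14).
From row 2: 4 unlike of 12 pairs (running 11/26).
From row 3: 0 unlike of 10 pairs (running 11/36).
From row 4: 2 unlike of 11 pairs (running 13/47).
From row 5: 1 unlike of 4 pairs (running 14/51).
Total adjacent occupied pairs: 51; unlike-type pairs: 14.
14/51 is already in lowest terms.

14/51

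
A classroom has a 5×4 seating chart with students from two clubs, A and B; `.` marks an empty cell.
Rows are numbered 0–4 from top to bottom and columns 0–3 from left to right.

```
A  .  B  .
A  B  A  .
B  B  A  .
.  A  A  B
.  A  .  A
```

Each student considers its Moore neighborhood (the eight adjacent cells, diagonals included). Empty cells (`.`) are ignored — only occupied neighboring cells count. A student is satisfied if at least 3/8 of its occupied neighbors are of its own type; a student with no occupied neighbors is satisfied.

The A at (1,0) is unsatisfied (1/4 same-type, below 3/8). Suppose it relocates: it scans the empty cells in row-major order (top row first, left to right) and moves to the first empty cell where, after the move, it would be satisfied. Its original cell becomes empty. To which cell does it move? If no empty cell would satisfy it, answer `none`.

(0,1)

Vacating (1,0). Empty cells in order:
  (0,1): 2/4 same-type → satisfied — stop here.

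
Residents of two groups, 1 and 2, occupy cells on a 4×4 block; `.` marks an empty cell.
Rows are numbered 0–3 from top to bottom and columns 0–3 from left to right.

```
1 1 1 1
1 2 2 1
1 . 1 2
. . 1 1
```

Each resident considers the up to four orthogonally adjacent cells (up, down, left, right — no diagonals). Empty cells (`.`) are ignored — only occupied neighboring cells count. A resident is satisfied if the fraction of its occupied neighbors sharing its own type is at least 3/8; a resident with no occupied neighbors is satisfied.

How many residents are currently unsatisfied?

5

Row 0: (0,0)1 2/2 ✓ · (0,1)1 2/3 ✓ · (0,2)1 2/3 ✓ · (0,3)1 2/2 ✓
Row 1: (1,0)1 2/3 ✓ · (1,1)2 1/3 ✗ · (1,2)2 1/4 ✗ · (1,3)1 1/3 ✗
Row 2: (2,0)1 1/1 ✓ · (2,2)1 1/3 ✗ · (2,3)2 0/3 ✗
Row 3: (3,2)1 2/2 ✓ · (3,3)1 1/2 ✓
Unsatisfied: (1,1), (1,2), (1,3), (2,2), (2,3) — 5 in total.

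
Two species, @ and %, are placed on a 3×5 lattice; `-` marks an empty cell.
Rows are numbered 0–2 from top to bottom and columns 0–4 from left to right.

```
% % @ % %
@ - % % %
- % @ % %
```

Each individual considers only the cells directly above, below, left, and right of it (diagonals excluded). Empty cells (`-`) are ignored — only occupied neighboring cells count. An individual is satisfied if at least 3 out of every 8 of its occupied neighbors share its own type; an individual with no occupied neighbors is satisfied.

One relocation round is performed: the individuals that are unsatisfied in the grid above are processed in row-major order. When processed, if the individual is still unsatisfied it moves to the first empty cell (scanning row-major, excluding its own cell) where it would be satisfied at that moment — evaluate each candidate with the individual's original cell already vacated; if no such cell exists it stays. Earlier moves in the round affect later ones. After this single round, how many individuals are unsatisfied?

Initially unsatisfied (in order): (0,2), (1,0), (1,2), (2,1), (2,2).
  (0,2) → (2,0).
  (1,0): now satisfied by earlier moves; stays.
  (1,2): now satisfied by earlier moves; stays.
  (2,1) → (0,2).
  (2,2) → (2,1).
Resulting grid:
% % % % %
@ - % % %
@ @ - % %
All satisfied now.

0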